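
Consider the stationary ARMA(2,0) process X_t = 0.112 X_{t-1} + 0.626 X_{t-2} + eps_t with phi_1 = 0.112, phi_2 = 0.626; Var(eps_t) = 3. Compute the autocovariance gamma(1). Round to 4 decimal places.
\gamma(1) = 1.6229

Multiply the model equation by X_{t-k} and take expectations. With theta_0 = psi_0 = 1 and psi_j the MA(infinity) weights, this gives
  gamma(k) - sum_i phi_i gamma(k-i) = c_k,
  c_k = sigma^2 * sum_{j=k..q} theta_j psi_{j-k}   (c_k = 0 for k > q),
using gamma(-m) = gamma(m).
Pure AR (q = 0): c_0 = sigma^2 = 3, c_k = 0 for k >= 1.
Equations for k = 0, 1, 2 (AR order 2, c_2 = 0):
  (E0) gamma(0) = phi_1 gamma(1) + phi_2 gamma(2) + c_0
  (E1) gamma(1) = phi_1 gamma(0) + phi_2 gamma(1) + c_1
  (E2) gamma(2) = phi_1 gamma(1) + phi_2 gamma(0)
From (E1): gamma(1) = A gamma(0) + B with
  A = phi_1 / (1 - phi_2) = 0.112 / 0.374 = 0.299465,   B = c_1 / (1 - phi_2) = 0 / 0.374 = 0.
Insert (E2) into (E0): gamma(0) (1 - phi_2^2) = phi_1 (1 + phi_2) gamma(1) + c_0.
  phi_1 (1 + phi_2) = (0.112)(1.626) = 0.182112,   1 - phi_2^2 = 0.608124.
Replace gamma(1) by A gamma(0) + B and collect gamma(0):
  gamma(0) [0.608124 - (0.182112)(0.299465)] = c_0 = 3
  gamma(0) * 0.553588 = 3
  gamma(0) = 3 / 0.553588 = 5.419195.
  gamma(1) = A gamma(0) = (0.299465)(5.419195) = 1.62286.
Therefore gamma(1) = 1.6229 (to 4 decimal places).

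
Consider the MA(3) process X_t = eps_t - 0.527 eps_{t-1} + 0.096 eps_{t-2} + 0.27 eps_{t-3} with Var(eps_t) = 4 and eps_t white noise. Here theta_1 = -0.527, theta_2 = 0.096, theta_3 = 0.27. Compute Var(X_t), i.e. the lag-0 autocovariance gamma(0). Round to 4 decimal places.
\gamma(0) = 5.4394

For an MA(q) process X_t = eps_t + sum_i theta_i eps_{t-i} with
Var(eps_t) = sigma^2, the variance is
  gamma(0) = sigma^2 * (1 + sum_i theta_i^2).
  sum_i theta_i^2 = (-0.527)^2 + (0.096)^2 + (0.27)^2 = 0.277729 + 0.009216 + 0.0729 = 0.359845.
  gamma(0) = 4 * (1 + 0.359845) = 4 * 1.359845 = 5.43938, which rounds to 5.4394.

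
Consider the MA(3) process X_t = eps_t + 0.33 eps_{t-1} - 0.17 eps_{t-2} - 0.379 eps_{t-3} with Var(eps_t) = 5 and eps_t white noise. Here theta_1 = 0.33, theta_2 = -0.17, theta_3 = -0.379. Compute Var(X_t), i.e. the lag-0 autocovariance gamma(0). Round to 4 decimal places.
\gamma(0) = 6.4072

For an MA(q) process X_t = eps_t + sum_i theta_i eps_{t-i} with
Var(eps_t) = sigma^2, the variance is
  gamma(0) = sigma^2 * (1 + sum_i theta_i^2).
  sum_i theta_i^2 = (0.33)^2 + (-0.17)^2 + (-0.379)^2 = 0.1089 + 0.0289 + 0.143641 = 0.281441.
  gamma(0) = 5 * (1 + 0.281441) = 5 * 1.281441 = 6.407205, which rounds to 6.4072.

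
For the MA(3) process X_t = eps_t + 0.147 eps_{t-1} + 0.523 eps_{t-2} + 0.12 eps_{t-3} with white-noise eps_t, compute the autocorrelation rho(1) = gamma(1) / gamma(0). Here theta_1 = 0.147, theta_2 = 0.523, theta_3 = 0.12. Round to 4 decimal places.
\rho(1) = 0.2189

For an MA(q) process with theta_0 = 1, the autocovariance is
  gamma(k) = sigma^2 * sum_{i=0..q-k} theta_i * theta_{i+k},
and rho(k) = gamma(k) / gamma(0). Sigma^2 cancels.
  numerator   = (1)*(0.147) + (0.147)*(0.523) + (0.523)*(0.12) = 0.286641.
  denominator = (1)^2 + (0.147)^2 + (0.523)^2 + (0.12)^2 = 1.309538.
  rho(1) = 0.286641 / 1.309538 = 0.2189.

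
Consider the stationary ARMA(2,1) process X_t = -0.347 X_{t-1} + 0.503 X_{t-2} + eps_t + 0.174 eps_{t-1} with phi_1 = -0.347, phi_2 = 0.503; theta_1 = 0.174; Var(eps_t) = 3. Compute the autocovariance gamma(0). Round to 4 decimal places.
\gamma(0) = 6.1692

Multiply the model equation by X_{t-k} and take expectations. With theta_0 = psi_0 = 1 and psi_j the MA(infinity) weights, this gives
  gamma(k) - sum_i phi_i gamma(k-i) = c_k,
  c_k = sigma^2 * sum_{j=k..q} theta_j psi_{j-k}   (c_k = 0 for k > q),
using gamma(-m) = gamma(m).
psi-weights needed (psi_j = theta_j + sum_i phi_i psi_{j-i}):
  psi_1 = theta_1 + phi_1 = 0.174 + (-0.347) = -0.173
Right-hand sides:
  c_0 = sigma^2 (1 + theta_1 psi_1) = 3 * (1 + (0.174)(-0.173)) = 3 * 0.969898 = 2.909694
  c_1 = sigma^2 theta_1 = 3 * (0.174) = 0.522
  c_2 = 0
Equations for k = 0, 1, 2 (AR order 2, c_2 = 0):
  (E0) gamma(0) = phi_1 gamma(1) + phi_2 gamma(2) + c_0
  (E1) gamma(1) = phi_1 gamma(0) + phi_2 gamma(1) + c_1
  (E2) gamma(2) = phi_1 gamma(1) + phi_2 gamma(0)
From (E1): gamma(1) = A gamma(0) + B with
  A = phi_1 / (1 - phi_2) = -0.347 / 0.497 = -0.698189,   B = c_1 / (1 - phi_2) = 0.522 / 0.497 = 1.050302.
Insert (E2) into (E0): gamma(0) (1 - phi_2^2) = phi_1 (1 + phi_2) gamma(1) + c_0.
  phi_1 (1 + phi_2) = (-0.347)(1.503) = -0.521541,   1 - phi_2^2 = 0.746991.
Replace gamma(1) by A gamma(0) + B and collect gamma(0):
  gamma(0) [0.746991 - (-0.521541)(-0.698189)] = (-0.521541)(1.050302) + 2.909694
  gamma(0) * 0.382857 = 2.361919
  gamma(0) = 2.361919 / 0.382857 = 6.169197.
Therefore gamma(0) = 6.1692 (to 4 decimal places).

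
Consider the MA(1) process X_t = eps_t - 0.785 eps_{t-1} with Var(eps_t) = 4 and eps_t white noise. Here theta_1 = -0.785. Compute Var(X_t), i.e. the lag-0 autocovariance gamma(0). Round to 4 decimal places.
\gamma(0) = 6.4649

For an MA(q) process X_t = eps_t + sum_i theta_i eps_{t-i} with
Var(eps_t) = sigma^2, the variance is
  gamma(0) = sigma^2 * (1 + sum_i theta_i^2).
  sum_i theta_i^2 = (-0.785)^2 = 0.616225.
  gamma(0) = 4 * (1 + 0.616225) = 4 * 1.616225 = 6.4649.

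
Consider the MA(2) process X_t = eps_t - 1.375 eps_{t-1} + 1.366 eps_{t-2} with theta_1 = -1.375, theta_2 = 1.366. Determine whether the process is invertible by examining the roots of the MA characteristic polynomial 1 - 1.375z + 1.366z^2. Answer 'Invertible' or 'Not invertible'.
\text{Not invertible}

The MA(q) characteristic polynomial is P(z) = 1 - 1.375z + 1.366z^2.
Invertibility requires all roots to lie outside the unit circle, i.e. |z| > 1 for every root.
Set 1 + (-1.375) z + (1.366) z^2 = 0, i.e. a z^2 + b z + c = 0 with a = 1.366, b = -1.375, c = 1.
Discriminant D = b^2 - 4ac = (-1.375)^2 - 4*(1.366)*1 = 1.890625 - (5.464) = -3.573375.
D < 0, so the roots are the complex-conjugate pair z = (-b +/- i sqrt(-D)) / (2a) = 0.5033 +/- 0.6919i.
For a conjugate pair |z|^2 = z * conj(z) = (product of roots) = c/a = 1/(1.366) = 0.732064, so |z| = sqrt(0.732064) = 0.8556 for both roots.
Moduli of all roots: 0.8556, 0.8556.
All moduli strictly greater than 1? No.
Verdict: Not invertible.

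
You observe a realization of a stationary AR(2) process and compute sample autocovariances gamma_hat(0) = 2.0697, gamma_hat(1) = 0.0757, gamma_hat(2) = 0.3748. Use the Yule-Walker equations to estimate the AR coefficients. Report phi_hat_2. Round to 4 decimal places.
\hat\phi_{2} = 0.1800

The Yule-Walker equations for an AR(p) process read, in matrix form,
  Gamma_p phi = r_p,   with   (Gamma_p)_{ij} = gamma(|i - j|),
                       (r_p)_i = gamma(i),   i,j = 1..p.
Substitute the sample gammas (Toeplitz matrix and right-hand side of size 2):
  Gamma_p = [[2.0697, 0.0757], [0.0757, 2.0697]]
  r_p     = [0.0757, 0.3748]
Written out:
  2.0697 phi_1 + 0.0757 phi_2 = 0.0757
  0.0757 phi_1 + 2.0697 phi_2 = 0.3748
Solve by Cramer's rule:
  det = gamma(0)^2 - gamma(1)^2 = (2.0697)^2 - (0.0757)^2 = 4.28365809 - 0.00573049 = 4.2779276
  phi_hat_1 = [gamma(1) gamma(0) - gamma(1) gamma(2)] / det = [(0.0757)(2.0697) - (0.0757)(0.3748)] / 4.2779276 = 0.12830393 / 4.2779276 = 0.03
  phi_hat_2 = [gamma(0) gamma(2) - gamma(1)^2] / det = [(2.0697)(0.3748) - (0.0757)^2] / 4.2779276 = 0.76999307 / 4.2779276 = 0.18
So phi_hat = [0.0300, 0.1800].
Therefore phi_hat_2 = 0.1800.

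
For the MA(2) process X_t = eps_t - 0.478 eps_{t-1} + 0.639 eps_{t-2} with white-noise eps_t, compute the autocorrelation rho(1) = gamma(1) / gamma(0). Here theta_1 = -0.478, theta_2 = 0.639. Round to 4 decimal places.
\rho(1) = -0.4786

For an MA(q) process with theta_0 = 1, the autocovariance is
  gamma(k) = sigma^2 * sum_{i=0..q-k} theta_i * theta_{i+k},
and rho(k) = gamma(k) / gamma(0). Sigma^2 cancels.
  numerator   = (1)*(-0.478) + (-0.478)*(0.639) = -0.783442.
  denominator = (1)^2 + (-0.478)^2 + (0.639)^2 = 1.636805.
  rho(1) = -0.783442 / 1.636805 = -0.4786.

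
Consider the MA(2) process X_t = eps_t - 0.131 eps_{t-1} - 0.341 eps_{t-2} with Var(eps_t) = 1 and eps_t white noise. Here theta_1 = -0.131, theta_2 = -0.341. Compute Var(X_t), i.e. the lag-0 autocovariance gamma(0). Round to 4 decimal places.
\gamma(0) = 1.1334

For an MA(q) process X_t = eps_t + sum_i theta_i eps_{t-i} with
Var(eps_t) = sigma^2, the variance is
  gamma(0) = sigma^2 * (1 + sum_i theta_i^2).
  sum_i theta_i^2 = (-0.131)^2 + (-0.341)^2 = 0.017161 + 0.116281 = 0.133442.
  gamma(0) = 1 * (1 + 0.133442) = 1 * 1.133442 = 1.133442, which rounds to 1.1334.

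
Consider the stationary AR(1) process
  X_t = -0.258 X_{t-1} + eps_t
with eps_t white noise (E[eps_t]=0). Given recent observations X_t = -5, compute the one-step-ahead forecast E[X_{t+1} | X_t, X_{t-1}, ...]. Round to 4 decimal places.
E[X_{t+1} \mid \mathcal F_t] = 1.2900

For an AR(p) model X_t = c + sum_i phi_i X_{t-i} + eps_t, the
one-step-ahead conditional mean is
  E[X_{t+1} | X_t, ...] = c + sum_i phi_i X_{t+1-i}.
Substitute known values:
  E[X_{t+1} | ...] = (-0.258) * (-5)
                   = 1.2900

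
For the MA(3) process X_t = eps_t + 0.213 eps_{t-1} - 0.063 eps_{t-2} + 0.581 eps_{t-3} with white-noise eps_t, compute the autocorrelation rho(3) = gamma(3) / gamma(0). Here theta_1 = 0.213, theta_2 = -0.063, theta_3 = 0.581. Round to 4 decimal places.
\rho(3) = 0.4189

For an MA(q) process with theta_0 = 1, the autocovariance is
  gamma(k) = sigma^2 * sum_{i=0..q-k} theta_i * theta_{i+k},
and rho(k) = gamma(k) / gamma(0). Sigma^2 cancels.
  numerator   = (1)*(0.581) = 0.581.
  denominator = (1)^2 + (0.213)^2 + (-0.063)^2 + (0.581)^2 = 1.386899.
  rho(3) = 0.581 / 1.386899 = 0.4189.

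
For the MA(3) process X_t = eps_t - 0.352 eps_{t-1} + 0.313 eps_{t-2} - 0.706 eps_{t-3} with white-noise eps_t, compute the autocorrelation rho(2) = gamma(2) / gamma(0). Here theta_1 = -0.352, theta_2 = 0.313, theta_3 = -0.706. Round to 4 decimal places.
\rho(2) = 0.3264

For an MA(q) process with theta_0 = 1, the autocovariance is
  gamma(k) = sigma^2 * sum_{i=0..q-k} theta_i * theta_{i+k},
and rho(k) = gamma(k) / gamma(0). Sigma^2 cancels.
  numerator   = (1)*(0.313) + (-0.352)*(-0.706) = 0.561512.
  denominator = (1)^2 + (-0.352)^2 + (0.313)^2 + (-0.706)^2 = 1.720309.
  rho(2) = 0.561512 / 1.720309 = 0.3264.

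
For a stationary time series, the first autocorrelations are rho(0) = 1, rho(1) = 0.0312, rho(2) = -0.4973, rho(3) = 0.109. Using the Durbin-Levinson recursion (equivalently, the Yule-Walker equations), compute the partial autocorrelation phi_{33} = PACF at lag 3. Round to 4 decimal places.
\phi_{33} = 0.1970

The PACF at lag k is phi_{kk}, the last component of the solution
to the Yule-Walker system G_k phi = r_k where
  (G_k)_{ij} = rho(|i - j|), (r_k)_i = rho(i), i,j = 1..k.
Equivalently, Durbin-Levinson gives phi_{kk} iteratively:
  phi_{11} = rho(1)
  phi_{kk} = [rho(k) - sum_{j=1..k-1} phi_{k-1,j} rho(k-j)]
            / [1 - sum_{j=1..k-1} phi_{k-1,j} rho(j)],
  phi_{k,j} = phi_{k-1,j} - phi_{kk} phi_{k-1,k-j},  j = 1..k-1.
Step k = 1:
  phi_11 = rho(1) = 0.0312.
Step k = 2:
  phi_22 = [rho(2) - phi_11 rho(1)] / [1 - phi_11 rho(1)] = [-0.4973 - (0.0312)(0.0312)] / [1 - (0.0312)(0.0312)]
         = -0.49827344 / 0.99902656 = -0.498759.
  Update: phi_21 = phi_11 - phi_22 phi_11 = 0.0312 - (-0.498759)(0.0312) = 0.046761.
Step k = 3:
  phi_33 = [rho(3) - phi_21 rho(2) - phi_22 rho(1)] / [1 - phi_21 rho(1) - phi_22 rho(2)]
    numerator   = 0.109 - (0.046761)(-0.4973) - (-0.498759)(0.0312) = 0.14781566
    denominator = 1 - (0.046761)(0.0312) - (-0.498759)(-0.4973) = 0.75050822
  phi_33 = 0.14781566 / 0.75050822 = 0.197.
Therefore phi_{33} = 0.1970.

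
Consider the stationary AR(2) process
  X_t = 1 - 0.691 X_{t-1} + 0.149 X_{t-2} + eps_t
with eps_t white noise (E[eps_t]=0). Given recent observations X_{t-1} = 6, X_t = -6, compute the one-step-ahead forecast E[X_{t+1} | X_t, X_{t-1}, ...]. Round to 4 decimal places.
E[X_{t+1} \mid \mathcal F_t] = 6.0400

For an AR(p) model X_t = c + sum_i phi_i X_{t-i} + eps_t, the
one-step-ahead conditional mean is
  E[X_{t+1} | X_t, ...] = c + sum_i phi_i X_{t+1-i}.
Substitute known values:
  E[X_{t+1} | ...] = 1 + (-0.691) * (-6) + (0.149) * (6)
                   = 6.0400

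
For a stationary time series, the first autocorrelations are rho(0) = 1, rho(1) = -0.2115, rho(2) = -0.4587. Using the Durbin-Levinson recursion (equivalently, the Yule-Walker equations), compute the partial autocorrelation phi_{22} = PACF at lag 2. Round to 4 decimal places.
\phi_{22} = -0.5270

The PACF at lag k is phi_{kk}, the last component of the solution
to the Yule-Walker system G_k phi = r_k where
  (G_k)_{ij} = rho(|i - j|), (r_k)_i = rho(i), i,j = 1..k.
Equivalently, Durbin-Levinson gives phi_{kk} iteratively:
  phi_{11} = rho(1)
  phi_{kk} = [rho(k) - sum_{j=1..k-1} phi_{k-1,j} rho(k-j)]
            / [1 - sum_{j=1..k-1} phi_{k-1,j} rho(j)],
  phi_{k,j} = phi_{k-1,j} - phi_{kk} phi_{k-1,k-j},  j = 1..k-1.
Step k = 1:
  phi_11 = rho(1) = -0.2115.
Step k = 2:
  phi_22 = [rho(2) - phi_11 rho(1)] / [1 - phi_11 rho(1)] = [-0.4587 - (-0.2115)(-0.2115)] / [1 - (-0.2115)(-0.2115)]
         = -0.50343225 / 0.95526775 = -0.527.
Therefore phi_{22} = -0.5270.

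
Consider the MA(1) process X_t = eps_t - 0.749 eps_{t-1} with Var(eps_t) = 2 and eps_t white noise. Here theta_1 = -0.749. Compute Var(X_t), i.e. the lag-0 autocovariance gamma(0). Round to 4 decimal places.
\gamma(0) = 3.1220

For an MA(q) process X_t = eps_t + sum_i theta_i eps_{t-i} with
Var(eps_t) = sigma^2, the variance is
  gamma(0) = sigma^2 * (1 + sum_i theta_i^2).
  sum_i theta_i^2 = (-0.749)^2 = 0.561001.
  gamma(0) = 2 * (1 + 0.561001) = 2 * 1.561001 = 3.122002, which rounds to 3.1220.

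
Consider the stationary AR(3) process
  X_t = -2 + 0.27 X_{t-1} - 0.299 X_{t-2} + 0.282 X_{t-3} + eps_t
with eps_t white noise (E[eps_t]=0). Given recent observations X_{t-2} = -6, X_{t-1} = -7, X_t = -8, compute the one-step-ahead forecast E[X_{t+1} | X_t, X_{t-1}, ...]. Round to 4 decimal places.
E[X_{t+1} \mid \mathcal F_t] = -3.7590

For an AR(p) model X_t = c + sum_i phi_i X_{t-i} + eps_t, the
one-step-ahead conditional mean is
  E[X_{t+1} | X_t, ...] = c + sum_i phi_i X_{t+1-i}.
Substitute known values:
  E[X_{t+1} | ...] = -2 + (0.27) * (-8) + (-0.299) * (-7) + (0.282) * (-6)
                   = -3.7590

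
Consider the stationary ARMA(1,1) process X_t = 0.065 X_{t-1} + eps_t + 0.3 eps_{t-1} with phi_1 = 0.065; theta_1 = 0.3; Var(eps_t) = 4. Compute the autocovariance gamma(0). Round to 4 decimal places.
\gamma(0) = 4.5352

Multiply the model equation by X_{t-k} and take expectations. With theta_0 = psi_0 = 1 and psi_j the MA(infinity) weights, this gives
  gamma(k) - sum_i phi_i gamma(k-i) = c_k,
  c_k = sigma^2 * sum_{j=k..q} theta_j psi_{j-k}   (c_k = 0 for k > q),
using gamma(-m) = gamma(m).
psi-weights needed (psi_j = theta_j + sum_i phi_i psi_{j-i}):
  psi_1 = theta_1 + phi_1 = 0.3 + (0.065) = 0.365
Right-hand sides:
  c_0 = sigma^2 (1 + theta_1 psi_1) = 4 * (1 + (0.3)(0.365)) = 4 * 1.1095 = 4.438
  c_1 = sigma^2 theta_1 = 4 * (0.3) = 1.2
  c_2 = 0
Equations for k = 0 and k = 1 (AR order 1):
  gamma(0) = phi_1 gamma(1) + c_0
  gamma(1) = phi_1 gamma(0) + c_1
Substituting the second into the first: gamma(0) (1 - phi_1^2) = c_0 + phi_1 c_1, so
  gamma(0) = (c_0 + phi_1 c_1) / (1 - phi_1^2) = (4.438 + (0.065)(1.2)) / (1 - (0.065)^2) = 4.516 / 0.995775 = 4.535161.
Therefore gamma(0) = 4.5352 (to 4 decimal places).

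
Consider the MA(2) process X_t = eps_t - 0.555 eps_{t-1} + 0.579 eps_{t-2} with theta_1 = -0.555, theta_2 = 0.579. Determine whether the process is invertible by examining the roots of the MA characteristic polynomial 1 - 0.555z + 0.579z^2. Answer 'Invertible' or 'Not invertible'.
\text{Invertible}

The MA(q) characteristic polynomial is P(z) = 1 - 0.555z + 0.579z^2.
Invertibility requires all roots to lie outside the unit circle, i.e. |z| > 1 for every root.
Set 1 + (-0.555) z + (0.579) z^2 = 0, i.e. a z^2 + b z + c = 0 with a = 0.579, b = -0.555, c = 1.
Discriminant D = b^2 - 4ac = (-0.555)^2 - 4*(0.579)*1 = 0.308025 - (2.316) = -2.007975.
D < 0, so the roots are the complex-conjugate pair z = (-b +/- i sqrt(-D)) / (2a) = 0.4793 +/- 1.2237i.
For a conjugate pair |z|^2 = z * conj(z) = (product of roots) = c/a = 1/(0.579) = 1.727116, so |z| = sqrt(1.727116) = 1.3142 for both roots.
Moduli of all roots: 1.3142, 1.3142.
All moduli strictly greater than 1? Yes.
Verdict: Invertible.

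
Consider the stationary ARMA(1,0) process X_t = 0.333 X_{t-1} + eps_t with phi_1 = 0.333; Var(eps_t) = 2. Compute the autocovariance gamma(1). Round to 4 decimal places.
\gamma(1) = 0.7491

Multiply the model equation by X_{t-k} and take expectations. With theta_0 = psi_0 = 1 and psi_j the MA(infinity) weights, this gives
  gamma(k) - sum_i phi_i gamma(k-i) = c_k,
  c_k = sigma^2 * sum_{j=k..q} theta_j psi_{j-k}   (c_k = 0 for k > q),
using gamma(-m) = gamma(m).
Pure AR (q = 0): c_0 = sigma^2 = 2, c_k = 0 for k >= 1.
Equations for k = 0 and k = 1 (AR order 1):
  gamma(0) = phi_1 gamma(1) + c_0
  gamma(1) = phi_1 gamma(0) + c_1
Substituting the second into the first: gamma(0) (1 - phi_1^2) = c_0 + phi_1 c_1, so
  gamma(0) = c_0 / (1 - phi_1^2) = 2 / (1 - (0.333)^2) = 2 / 0.889111 = 2.249438.
  gamma(1) = phi_1 gamma(0) = (0.333)(2.249438) = 0.749063.
Therefore gamma(1) = 0.7491 (to 4 decimal places).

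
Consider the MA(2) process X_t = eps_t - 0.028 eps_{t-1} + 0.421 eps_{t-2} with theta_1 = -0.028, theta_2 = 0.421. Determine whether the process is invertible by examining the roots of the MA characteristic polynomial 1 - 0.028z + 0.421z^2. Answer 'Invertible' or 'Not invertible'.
\text{Invertible}

The MA(q) characteristic polynomial is P(z) = 1 - 0.028z + 0.421z^2.
Invertibility requires all roots to lie outside the unit circle, i.e. |z| > 1 for every root.
Set 1 + (-0.028) z + (0.421) z^2 = 0, i.e. a z^2 + b z + c = 0 with a = 0.421, b = -0.028, c = 1.
Discriminant D = b^2 - 4ac = (-0.028)^2 - 4*(0.421)*1 = 0.000784 - (1.684) = -1.683216.
D < 0, so the roots are the complex-conjugate pair z = (-b +/- i sqrt(-D)) / (2a) = 0.0333 +/- 1.5408i.
For a conjugate pair |z|^2 = z * conj(z) = (product of roots) = c/a = 1/(0.421) = 2.375297, so |z| = sqrt(2.375297) = 1.5412 for both roots.
Moduli of all roots: 1.5412, 1.5412.
All moduli strictly greater than 1? Yes.
Verdict: Invertible.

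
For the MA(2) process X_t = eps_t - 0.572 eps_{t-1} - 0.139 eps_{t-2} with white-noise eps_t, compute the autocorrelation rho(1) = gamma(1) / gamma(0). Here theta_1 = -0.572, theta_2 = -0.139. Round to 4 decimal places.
\rho(1) = -0.3658

For an MA(q) process with theta_0 = 1, the autocovariance is
  gamma(k) = sigma^2 * sum_{i=0..q-k} theta_i * theta_{i+k},
and rho(k) = gamma(k) / gamma(0). Sigma^2 cancels.
  numerator   = (1)*(-0.572) + (-0.572)*(-0.139) = -0.492492.
  denominator = (1)^2 + (-0.572)^2 + (-0.139)^2 = 1.346505.
  rho(1) = -0.492492 / 1.346505 = -0.3658.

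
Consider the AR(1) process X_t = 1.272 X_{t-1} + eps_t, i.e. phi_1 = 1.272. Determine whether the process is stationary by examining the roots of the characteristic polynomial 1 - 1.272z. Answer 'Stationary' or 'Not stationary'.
\text{Not stationary}

The AR(p) characteristic polynomial is P(z) = 1 - 1.272z.
Stationarity requires all roots to lie outside the unit circle, i.e. |z| > 1 for every root.
This is linear in z: 1 + (-1.272) z = 0  =>  z = -1/(-1.272) = 0.786164,  |z| = 0.786164.
Moduli of all roots: 0.7862.
All moduli strictly greater than 1? No.
Verdict: Not stationary.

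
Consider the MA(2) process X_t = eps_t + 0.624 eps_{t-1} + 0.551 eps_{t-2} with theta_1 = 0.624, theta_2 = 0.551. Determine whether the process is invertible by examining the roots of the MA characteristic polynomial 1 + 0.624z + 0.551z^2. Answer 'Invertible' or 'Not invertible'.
\text{Invertible}

The MA(q) characteristic polynomial is P(z) = 1 + 0.624z + 0.551z^2.
Invertibility requires all roots to lie outside the unit circle, i.e. |z| > 1 for every root.
Set 1 + (0.624) z + (0.551) z^2 = 0, i.e. a z^2 + b z + c = 0 with a = 0.551, b = 0.624, c = 1.
Discriminant D = b^2 - 4ac = (0.624)^2 - 4*(0.551)*1 = 0.389376 - (2.204) = -1.814624.
D < 0, so the roots are the complex-conjugate pair z = (-b +/- i sqrt(-D)) / (2a) = -0.5662 +/- 1.2224i.
For a conjugate pair |z|^2 = z * conj(z) = (product of roots) = c/a = 1/(0.551) = 1.814882, so |z| = sqrt(1.814882) = 1.3472 for both roots.
Moduli of all roots: 1.3472, 1.3472.
All moduli strictly greater than 1? Yes.
Verdict: Invertible.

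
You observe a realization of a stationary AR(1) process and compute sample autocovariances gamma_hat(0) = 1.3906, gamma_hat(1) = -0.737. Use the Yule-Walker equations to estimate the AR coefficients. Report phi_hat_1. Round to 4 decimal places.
\hat\phi_{1} = -0.5300

The Yule-Walker equations for an AR(p) process read, in matrix form,
  Gamma_p phi = r_p,   with   (Gamma_p)_{ij} = gamma(|i - j|),
                       (r_p)_i = gamma(i),   i,j = 1..p.
Substitute the sample gammas (Toeplitz matrix and right-hand side of size 1):
  Gamma_p = [[1.3906]]
  r_p     = [-0.737]
With p = 1 this is the single equation gamma(0) phi_1 = gamma(1):
  phi_hat_1 = gamma(1) / gamma(0) = -0.737 / 1.3906 = -0.5300.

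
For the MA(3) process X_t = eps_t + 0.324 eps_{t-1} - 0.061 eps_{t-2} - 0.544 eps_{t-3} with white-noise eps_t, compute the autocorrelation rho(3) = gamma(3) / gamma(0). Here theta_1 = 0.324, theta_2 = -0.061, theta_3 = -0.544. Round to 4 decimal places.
\rho(3) = -0.3873

For an MA(q) process with theta_0 = 1, the autocovariance is
  gamma(k) = sigma^2 * sum_{i=0..q-k} theta_i * theta_{i+k},
and rho(k) = gamma(k) / gamma(0). Sigma^2 cancels.
  numerator   = (1)*(-0.544) = -0.544.
  denominator = (1)^2 + (0.324)^2 + (-0.061)^2 + (-0.544)^2 = 1.404633.
  rho(3) = -0.544 / 1.404633 = -0.3873.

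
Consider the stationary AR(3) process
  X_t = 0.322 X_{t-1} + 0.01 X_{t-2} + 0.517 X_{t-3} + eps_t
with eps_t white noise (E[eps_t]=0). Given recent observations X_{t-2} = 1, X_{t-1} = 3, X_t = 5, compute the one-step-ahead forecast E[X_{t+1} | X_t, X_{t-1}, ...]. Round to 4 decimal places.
E[X_{t+1} \mid \mathcal F_t] = 2.1570

For an AR(p) model X_t = c + sum_i phi_i X_{t-i} + eps_t, the
one-step-ahead conditional mean is
  E[X_{t+1} | X_t, ...] = c + sum_i phi_i X_{t+1-i}.
Substitute known values:
  E[X_{t+1} | ...] = (0.322) * (5) + (0.01) * (3) + (0.517) * (1)
                   = 2.1570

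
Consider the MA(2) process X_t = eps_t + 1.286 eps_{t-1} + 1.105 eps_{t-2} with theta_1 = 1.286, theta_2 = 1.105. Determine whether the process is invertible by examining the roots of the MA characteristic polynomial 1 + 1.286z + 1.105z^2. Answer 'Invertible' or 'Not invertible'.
\text{Not invertible}

The MA(q) characteristic polynomial is P(z) = 1 + 1.286z + 1.105z^2.
Invertibility requires all roots to lie outside the unit circle, i.e. |z| > 1 for every root.
Set 1 + (1.286) z + (1.105) z^2 = 0, i.e. a z^2 + b z + c = 0 with a = 1.105, b = 1.286, c = 1.
Discriminant D = b^2 - 4ac = (1.286)^2 - 4*(1.105)*1 = 1.653796 - (4.42) = -2.766204.
D < 0, so the roots are the complex-conjugate pair z = (-b +/- i sqrt(-D)) / (2a) = -0.5819 +/- 0.7526i.
For a conjugate pair |z|^2 = z * conj(z) = (product of roots) = c/a = 1/(1.105) = 0.904977, so |z| = sqrt(0.904977) = 0.9513 for both roots.
Moduli of all roots: 0.9513, 0.9513.
All moduli strictly greater than 1? No.
Verdict: Not invertible.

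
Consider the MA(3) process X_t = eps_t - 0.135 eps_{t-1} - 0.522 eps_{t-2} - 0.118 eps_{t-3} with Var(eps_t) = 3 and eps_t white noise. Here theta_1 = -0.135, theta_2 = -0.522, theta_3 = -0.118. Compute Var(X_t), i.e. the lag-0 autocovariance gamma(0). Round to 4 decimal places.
\gamma(0) = 3.9139

For an MA(q) process X_t = eps_t + sum_i theta_i eps_{t-i} with
Var(eps_t) = sigma^2, the variance is
  gamma(0) = sigma^2 * (1 + sum_i theta_i^2).
  sum_i theta_i^2 = (-0.135)^2 + (-0.522)^2 + (-0.118)^2 = 0.018225 + 0.272484 + 0.013924 = 0.304633.
  gamma(0) = 3 * (1 + 0.304633) = 3 * 1.304633 = 3.913899, which rounds to 3.9139.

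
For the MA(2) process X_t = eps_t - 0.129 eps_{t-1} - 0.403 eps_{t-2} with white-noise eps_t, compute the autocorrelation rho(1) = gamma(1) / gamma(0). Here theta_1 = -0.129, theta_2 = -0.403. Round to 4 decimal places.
\rho(1) = -0.0653

For an MA(q) process with theta_0 = 1, the autocovariance is
  gamma(k) = sigma^2 * sum_{i=0..q-k} theta_i * theta_{i+k},
and rho(k) = gamma(k) / gamma(0). Sigma^2 cancels.
  numerator   = (1)*(-0.129) + (-0.129)*(-0.403) = -0.077013.
  denominator = (1)^2 + (-0.129)^2 + (-0.403)^2 = 1.17905.
  rho(1) = -0.077013 / 1.17905 = -0.0653.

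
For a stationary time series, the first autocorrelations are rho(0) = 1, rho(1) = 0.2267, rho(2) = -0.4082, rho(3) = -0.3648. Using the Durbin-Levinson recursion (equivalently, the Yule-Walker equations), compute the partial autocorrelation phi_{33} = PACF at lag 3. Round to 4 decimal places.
\phi_{33} = -0.1620

The PACF at lag k is phi_{kk}, the last component of the solution
to the Yule-Walker system G_k phi = r_k where
  (G_k)_{ij} = rho(|i - j|), (r_k)_i = rho(i), i,j = 1..k.
Equivalently, Durbin-Levinson gives phi_{kk} iteratively:
  phi_{11} = rho(1)
  phi_{kk} = [rho(k) - sum_{j=1..k-1} phi_{k-1,j} rho(k-j)]
            / [1 - sum_{j=1..k-1} phi_{k-1,j} rho(j)],
  phi_{k,j} = phi_{k-1,j} - phi_{kk} phi_{k-1,k-j},  j = 1..k-1.
Step k = 1:
  phi_11 = rho(1) = 0.2267.
Step k = 2:
  phi_22 = [rho(2) - phi_11 rho(1)] / [1 - phi_11 rho(1)] = [-0.4082 - (0.2267)(0.2267)] / [1 - (0.2267)(0.2267)]
         = -0.45959289 / 0.94860711 = -0.484492.
  Update: phi_21 = phi_11 - phi_22 phi_11 = 0.2267 - (-0.484492)(0.2267) = 0.336534.
Step k = 3:
  phi_33 = [rho(3) - phi_21 rho(2) - phi_22 rho(1)] / [1 - phi_21 rho(1) - phi_22 rho(2)]
    numerator   = -0.3648 - (0.336534)(-0.4082) - (-0.484492)(0.2267) = -0.11759224
    denominator = 1 - (0.336534)(0.2267) - (-0.484492)(-0.4082) = 0.72593787
  phi_33 = -0.11759224 / 0.72593787 = -0.162.
Therefore phi_{33} = -0.1620.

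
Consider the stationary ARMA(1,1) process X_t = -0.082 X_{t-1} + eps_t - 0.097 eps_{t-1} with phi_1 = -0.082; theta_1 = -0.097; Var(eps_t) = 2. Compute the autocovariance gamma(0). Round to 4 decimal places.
\gamma(0) = 2.0645

Multiply the model equation by X_{t-k} and take expectations. With theta_0 = psi_0 = 1 and psi_j the MA(infinity) weights, this gives
  gamma(k) - sum_i phi_i gamma(k-i) = c_k,
  c_k = sigma^2 * sum_{j=k..q} theta_j psi_{j-k}   (c_k = 0 for k > q),
using gamma(-m) = gamma(m).
psi-weights needed (psi_j = theta_j + sum_i phi_i psi_{j-i}):
  psi_1 = theta_1 + phi_1 = -0.097 + (-0.082) = -0.179
Right-hand sides:
  c_0 = sigma^2 (1 + theta_1 psi_1) = 2 * (1 + (-0.097)(-0.179)) = 2 * 1.017363 = 2.034726
  c_1 = sigma^2 theta_1 = 2 * (-0.097) = -0.194
  c_2 = 0
Equations for k = 0 and k = 1 (AR order 1):
  gamma(0) = phi_1 gamma(1) + c_0
  gamma(1) = phi_1 gamma(0) + c_1
Substituting the second into the first: gamma(0) (1 - phi_1^2) = c_0 + phi_1 c_1, so
  gamma(0) = (c_0 + phi_1 c_1) / (1 - phi_1^2) = (2.034726 + (-0.082)(-0.194)) / (1 - (-0.082)^2) = 2.050634 / 0.993276 = 2.064516.
Therefore gamma(0) = 2.0645 (to 4 decimal places).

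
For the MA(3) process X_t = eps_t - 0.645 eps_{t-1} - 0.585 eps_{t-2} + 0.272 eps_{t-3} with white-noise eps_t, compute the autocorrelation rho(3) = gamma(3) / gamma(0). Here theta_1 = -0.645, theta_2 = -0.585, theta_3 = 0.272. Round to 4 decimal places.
\rho(3) = 0.1485

For an MA(q) process with theta_0 = 1, the autocovariance is
  gamma(k) = sigma^2 * sum_{i=0..q-k} theta_i * theta_{i+k},
and rho(k) = gamma(k) / gamma(0). Sigma^2 cancels.
  numerator   = (1)*(0.272) = 0.272.
  denominator = (1)^2 + (-0.645)^2 + (-0.585)^2 + (0.272)^2 = 1.832234.
  rho(3) = 0.272 / 1.832234 = 0.1485.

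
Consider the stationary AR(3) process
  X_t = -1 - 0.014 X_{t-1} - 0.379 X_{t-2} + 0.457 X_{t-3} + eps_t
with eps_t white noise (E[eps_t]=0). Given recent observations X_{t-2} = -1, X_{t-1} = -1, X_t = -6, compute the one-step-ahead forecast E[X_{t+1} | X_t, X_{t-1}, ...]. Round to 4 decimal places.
E[X_{t+1} \mid \mathcal F_t] = -0.9940

For an AR(p) model X_t = c + sum_i phi_i X_{t-i} + eps_t, the
one-step-ahead conditional mean is
  E[X_{t+1} | X_t, ...] = c + sum_i phi_i X_{t+1-i}.
Substitute known values:
  E[X_{t+1} | ...] = -1 + (-0.014) * (-6) + (-0.379) * (-1) + (0.457) * (-1)
                   = -0.9940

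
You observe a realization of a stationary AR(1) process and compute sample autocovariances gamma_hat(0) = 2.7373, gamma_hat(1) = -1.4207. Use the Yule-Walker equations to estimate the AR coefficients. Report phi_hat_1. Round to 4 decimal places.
\hat\phi_{1} = -0.5190

The Yule-Walker equations for an AR(p) process read, in matrix form,
  Gamma_p phi = r_p,   with   (Gamma_p)_{ij} = gamma(|i - j|),
                       (r_p)_i = gamma(i),   i,j = 1..p.
Substitute the sample gammas (Toeplitz matrix and right-hand side of size 1):
  Gamma_p = [[2.7373]]
  r_p     = [-1.4207]
With p = 1 this is the single equation gamma(0) phi_1 = gamma(1):
  phi_hat_1 = gamma(1) / gamma(0) = -1.4207 / 2.7373 = -0.5190.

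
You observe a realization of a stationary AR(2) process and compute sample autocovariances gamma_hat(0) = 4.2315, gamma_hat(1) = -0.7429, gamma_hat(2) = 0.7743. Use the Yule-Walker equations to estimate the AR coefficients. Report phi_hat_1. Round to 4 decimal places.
\hat\phi_{1} = -0.1480

The Yule-Walker equations for an AR(p) process read, in matrix form,
  Gamma_p phi = r_p,   with   (Gamma_p)_{ij} = gamma(|i - j|),
                       (r_p)_i = gamma(i),   i,j = 1..p.
Substitute the sample gammas (Toeplitz matrix and right-hand side of size 2):
  Gamma_p = [[4.2315, -0.7429], [-0.7429, 4.2315]]
  r_p     = [-0.7429, 0.7743]
Written out:
  4.2315 phi_1 - 0.7429 phi_2 = -0.7429
  -0.7429 phi_1 + 4.2315 phi_2 = 0.7743
Solve by Cramer's rule:
  det = gamma(0)^2 - gamma(1)^2 = (4.2315)^2 - (-0.7429)^2 = 17.90559225 - 0.55190041 = 17.35369184
  phi_hat_1 = [gamma(1) gamma(0) - gamma(1) gamma(2)] / det = [(-0.7429)(4.2315) - (-0.7429)(0.7743)] / 17.35369184 = -2.56835388 / 17.35369184 = -0.148
  phi_hat_2 = [gamma(0) gamma(2) - gamma(1)^2] / det = [(4.2315)(0.7743) - (-0.7429)^2] / 17.35369184 = 2.72455004 / 17.35369184 = 0.157
So phi_hat = [-0.1480, 0.1570].
Therefore phi_hat_1 = -0.1480.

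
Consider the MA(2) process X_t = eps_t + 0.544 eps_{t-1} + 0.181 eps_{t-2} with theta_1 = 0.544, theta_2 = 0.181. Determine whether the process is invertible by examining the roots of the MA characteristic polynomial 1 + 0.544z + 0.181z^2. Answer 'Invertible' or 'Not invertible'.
\text{Invertible}

The MA(q) characteristic polynomial is P(z) = 1 + 0.544z + 0.181z^2.
Invertibility requires all roots to lie outside the unit circle, i.e. |z| > 1 for every root.
Set 1 + (0.544) z + (0.181) z^2 = 0, i.e. a z^2 + b z + c = 0 with a = 0.181, b = 0.544, c = 1.
Discriminant D = b^2 - 4ac = (0.544)^2 - 4*(0.181)*1 = 0.295936 - (0.724) = -0.428064.
D < 0, so the roots are the complex-conjugate pair z = (-b +/- i sqrt(-D)) / (2a) = -1.5028 +/- 1.8074i.
For a conjugate pair |z|^2 = z * conj(z) = (product of roots) = c/a = 1/(0.181) = 5.524862, so |z| = sqrt(5.524862) = 2.3505 for both roots.
Moduli of all roots: 2.3505, 2.3505.
All moduli strictly greater than 1? Yes.
Verdict: Invertible.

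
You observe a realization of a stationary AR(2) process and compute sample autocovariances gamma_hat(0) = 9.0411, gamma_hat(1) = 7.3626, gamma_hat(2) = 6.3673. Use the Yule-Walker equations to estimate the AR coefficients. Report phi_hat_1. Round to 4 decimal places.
\hat\phi_{1} = 0.7150

The Yule-Walker equations for an AR(p) process read, in matrix form,
  Gamma_p phi = r_p,   with   (Gamma_p)_{ij} = gamma(|i - j|),
                       (r_p)_i = gamma(i),   i,j = 1..p.
Substitute the sample gammas (Toeplitz matrix and right-hand side of size 2):
  Gamma_p = [[9.0411, 7.3626], [7.3626, 9.0411]]
  r_p     = [7.3626, 6.3673]
Written out:
  9.0411 phi_1 + 7.3626 phi_2 = 7.3626
  7.3626 phi_1 + 9.0411 phi_2 = 6.3673
Solve by Cramer's rule:
  det = gamma(0)^2 - gamma(1)^2 = (9.0411)^2 - (7.3626)^2 = 81.74148921 - 54.20787876 = 27.53361045
  phi_hat_1 = [gamma(1) gamma(0) - gamma(1) gamma(2)] / det = [(7.3626)(9.0411) - (7.3626)(6.3673)] / 27.53361045 = 19.68611988 / 27.53361045 = 0.715
  phi_hat_2 = [gamma(0) gamma(2) - gamma(1)^2] / det = [(9.0411)(6.3673) - (7.3626)^2] / 27.53361045 = 3.35951727 / 27.53361045 = 0.122
So phi_hat = [0.7150, 0.1220].
Therefore phi_hat_1 = 0.7150.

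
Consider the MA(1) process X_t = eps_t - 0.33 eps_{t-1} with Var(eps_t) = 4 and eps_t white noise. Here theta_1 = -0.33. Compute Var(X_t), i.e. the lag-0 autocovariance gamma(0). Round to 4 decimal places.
\gamma(0) = 4.4356

For an MA(q) process X_t = eps_t + sum_i theta_i eps_{t-i} with
Var(eps_t) = sigma^2, the variance is
  gamma(0) = sigma^2 * (1 + sum_i theta_i^2).
  sum_i theta_i^2 = (-0.33)^2 = 0.1089.
  gamma(0) = 4 * (1 + 0.1089) = 4 * 1.1089 = 4.4356.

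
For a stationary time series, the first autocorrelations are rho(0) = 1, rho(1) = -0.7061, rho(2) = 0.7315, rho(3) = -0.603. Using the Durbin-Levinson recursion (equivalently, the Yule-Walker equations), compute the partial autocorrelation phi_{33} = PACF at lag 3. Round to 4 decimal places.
\phi_{33} = 0.0040

The PACF at lag k is phi_{kk}, the last component of the solution
to the Yule-Walker system G_k phi = r_k where
  (G_k)_{ij} = rho(|i - j|), (r_k)_i = rho(i), i,j = 1..k.
Equivalently, Durbin-Levinson gives phi_{kk} iteratively:
  phi_{11} = rho(1)
  phi_{kk} = [rho(k) - sum_{j=1..k-1} phi_{k-1,j} rho(k-j)]
            / [1 - sum_{j=1..k-1} phi_{k-1,j} rho(j)],
  phi_{k,j} = phi_{k-1,j} - phi_{kk} phi_{k-1,k-j},  j = 1..k-1.
Step k = 1:
  phi_11 = rho(1) = -0.7061.
Step k = 2:
  phi_22 = [rho(2) - phi_11 rho(1)] / [1 - phi_11 rho(1)] = [0.7315 - (-0.7061)(-0.7061)] / [1 - (-0.7061)(-0.7061)]
         = 0.23292279 / 0.50142279 = 0.464524.
  Update: phi_21 = phi_11 - phi_22 phi_11 = -0.7061 - (0.464524)(-0.7061) = -0.3781.
Step k = 3:
  phi_33 = [rho(3) - phi_21 rho(2) - phi_22 rho(1)] / [1 - phi_21 rho(1) - phi_22 rho(2)]
    numerator   = -0.603 - (-0.3781)(0.7315) - (0.464524)(-0.7061) = 0.00158021
    denominator = 1 - (-0.3781)(-0.7061) - (0.464524)(0.7315) = 0.39322462
  phi_33 = 0.00158021 / 0.39322462 = 0.004.
Therefore phi_{33} = 0.0040.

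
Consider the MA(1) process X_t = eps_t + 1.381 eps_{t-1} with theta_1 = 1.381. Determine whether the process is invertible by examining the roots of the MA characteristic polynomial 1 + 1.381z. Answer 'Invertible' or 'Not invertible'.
\text{Not invertible}

The MA(q) characteristic polynomial is P(z) = 1 + 1.381z.
Invertibility requires all roots to lie outside the unit circle, i.e. |z| > 1 for every root.
This is linear in z: 1 + (1.381) z = 0  =>  z = -1/(1.381) = -0.724113,  |z| = 0.724113.
Moduli of all roots: 0.7241.
All moduli strictly greater than 1? No.
Verdict: Not invertible.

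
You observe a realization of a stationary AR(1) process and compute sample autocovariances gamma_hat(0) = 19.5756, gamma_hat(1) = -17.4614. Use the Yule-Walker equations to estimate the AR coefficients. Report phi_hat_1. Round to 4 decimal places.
\hat\phi_{1} = -0.8920

The Yule-Walker equations for an AR(p) process read, in matrix form,
  Gamma_p phi = r_p,   with   (Gamma_p)_{ij} = gamma(|i - j|),
                       (r_p)_i = gamma(i),   i,j = 1..p.
Substitute the sample gammas (Toeplitz matrix and right-hand side of size 1):
  Gamma_p = [[19.5756]]
  r_p     = [-17.4614]
With p = 1 this is the single equation gamma(0) phi_1 = gamma(1):
  phi_hat_1 = gamma(1) / gamma(0) = -17.4614 / 19.5756 = -0.8920.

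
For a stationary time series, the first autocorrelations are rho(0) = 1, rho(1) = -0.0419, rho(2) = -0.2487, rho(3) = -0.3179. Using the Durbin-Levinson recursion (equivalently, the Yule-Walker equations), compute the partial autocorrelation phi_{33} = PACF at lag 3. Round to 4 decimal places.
\phi_{33} = -0.3650

The PACF at lag k is phi_{kk}, the last component of the solution
to the Yule-Walker system G_k phi = r_k where
  (G_k)_{ij} = rho(|i - j|), (r_k)_i = rho(i), i,j = 1..k.
Equivalently, Durbin-Levinson gives phi_{kk} iteratively:
  phi_{11} = rho(1)
  phi_{kk} = [rho(k) - sum_{j=1..k-1} phi_{k-1,j} rho(k-j)]
            / [1 - sum_{j=1..k-1} phi_{k-1,j} rho(j)],
  phi_{k,j} = phi_{k-1,j} - phi_{kk} phi_{k-1,k-j},  j = 1..k-1.
Step k = 1:
  phi_11 = rho(1) = -0.0419.
Step k = 2:
  phi_22 = [rho(2) - phi_11 rho(1)] / [1 - phi_11 rho(1)] = [-0.2487 - (-0.0419)(-0.0419)] / [1 - (-0.0419)(-0.0419)]
         = -0.25045561 / 0.99824439 = -0.250896.
  Update: phi_21 = phi_11 - phi_22 phi_11 = -0.0419 - (-0.250896)(-0.0419) = -0.052413.
Step k = 3:
  phi_33 = [rho(3) - phi_21 rho(2) - phi_22 rho(1)] / [1 - phi_21 rho(1) - phi_22 rho(2)]
    numerator   = -0.3179 - (-0.052413)(-0.2487) - (-0.250896)(-0.0419) = -0.34144755
    denominator = 1 - (-0.052413)(-0.0419) - (-0.250896)(-0.2487) = 0.93540606
  phi_33 = -0.34144755 / 0.93540606 = -0.365.
Therefore phi_{33} = -0.3650.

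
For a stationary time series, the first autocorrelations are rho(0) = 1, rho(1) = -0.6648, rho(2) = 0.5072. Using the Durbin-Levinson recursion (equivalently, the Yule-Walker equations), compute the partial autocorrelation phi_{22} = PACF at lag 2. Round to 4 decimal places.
\phi_{22} = 0.1169

The PACF at lag k is phi_{kk}, the last component of the solution
to the Yule-Walker system G_k phi = r_k where
  (G_k)_{ij} = rho(|i - j|), (r_k)_i = rho(i), i,j = 1..k.
Equivalently, Durbin-Levinson gives phi_{kk} iteratively:
  phi_{11} = rho(1)
  phi_{kk} = [rho(k) - sum_{j=1..k-1} phi_{k-1,j} rho(k-j)]
            / [1 - sum_{j=1..k-1} phi_{k-1,j} rho(j)],
  phi_{k,j} = phi_{k-1,j} - phi_{kk} phi_{k-1,k-j},  j = 1..k-1.
Step k = 1:
  phi_11 = rho(1) = -0.6648.
Step k = 2:
  phi_22 = [rho(2) - phi_11 rho(1)] / [1 - phi_11 rho(1)] = [0.5072 - (-0.6648)(-0.6648)] / [1 - (-0.6648)(-0.6648)]
         = 0.06524096 / 0.55804096 = 0.1169.
Therefore phi_{22} = 0.1169.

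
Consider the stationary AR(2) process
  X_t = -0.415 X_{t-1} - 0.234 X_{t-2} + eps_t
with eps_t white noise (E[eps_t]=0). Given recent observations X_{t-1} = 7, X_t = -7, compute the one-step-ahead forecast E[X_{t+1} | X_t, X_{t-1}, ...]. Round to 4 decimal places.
E[X_{t+1} \mid \mathcal F_t] = 1.2670

For an AR(p) model X_t = c + sum_i phi_i X_{t-i} + eps_t, the
one-step-ahead conditional mean is
  E[X_{t+1} | X_t, ...] = c + sum_i phi_i X_{t+1-i}.
Substitute known values:
  E[X_{t+1} | ...] = (-0.415) * (-7) + (-0.234) * (7)
                   = 1.2670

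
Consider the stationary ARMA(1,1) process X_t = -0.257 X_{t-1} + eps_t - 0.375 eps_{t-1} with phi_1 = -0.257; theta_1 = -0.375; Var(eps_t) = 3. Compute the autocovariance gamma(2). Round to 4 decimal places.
\gamma(2) = 0.5720

Multiply the model equation by X_{t-k} and take expectations. With theta_0 = psi_0 = 1 and psi_j the MA(infinity) weights, this gives
  gamma(k) - sum_i phi_i gamma(k-i) = c_k,
  c_k = sigma^2 * sum_{j=k..q} theta_j psi_{j-k}   (c_k = 0 for k > q),
using gamma(-m) = gamma(m).
psi-weights needed (psi_j = theta_j + sum_i phi_i psi_{j-i}):
  psi_1 = theta_1 + phi_1 = -0.375 + (-0.257) = -0.632
Right-hand sides:
  c_0 = sigma^2 (1 + theta_1 psi_1) = 3 * (1 + (-0.375)(-0.632)) = 3 * 1.237 = 3.711
  c_1 = sigma^2 theta_1 = 3 * (-0.375) = -1.125
  c_2 = 0
Equations for k = 0 and k = 1 (AR order 1):
  gamma(0) = phi_1 gamma(1) + c_0
  gamma(1) = phi_1 gamma(0) + c_1
Substituting the second into the first: gamma(0) (1 - phi_1^2) = c_0 + phi_1 c_1, so
  gamma(0) = (c_0 + phi_1 c_1) / (1 - phi_1^2) = (3.711 + (-0.257)(-1.125)) / (1 - (-0.257)^2) = 4.000125 / 0.933951 = 4.283014.
  gamma(1) = phi_1 gamma(0) + c_1 = (-0.257)(4.283014) + (-1.125) = -2.225735.
For k = 2 (> q): gamma(2) = phi_1 gamma(1) = (-0.257)(-2.225735) = 0.572014.
Therefore gamma(2) = 0.5720 (to 4 decimal places).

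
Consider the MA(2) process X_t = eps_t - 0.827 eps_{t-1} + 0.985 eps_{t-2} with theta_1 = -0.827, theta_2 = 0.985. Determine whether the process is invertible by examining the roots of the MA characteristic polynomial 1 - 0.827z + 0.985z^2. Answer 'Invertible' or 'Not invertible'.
\text{Invertible}

The MA(q) characteristic polynomial is P(z) = 1 - 0.827z + 0.985z^2.
Invertibility requires all roots to lie outside the unit circle, i.e. |z| > 1 for every root.
Set 1 + (-0.827) z + (0.985) z^2 = 0, i.e. a z^2 + b z + c = 0 with a = 0.985, b = -0.827, c = 1.
Discriminant D = b^2 - 4ac = (-0.827)^2 - 4*(0.985)*1 = 0.683929 - (3.94) = -3.256071.
D < 0, so the roots are the complex-conjugate pair z = (-b +/- i sqrt(-D)) / (2a) = 0.4198 +/- 0.916i.
For a conjugate pair |z|^2 = z * conj(z) = (product of roots) = c/a = 1/(0.985) = 1.015228, so |z| = sqrt(1.015228) = 1.0076 for both roots.
Moduli of all roots: 1.0076, 1.0076.
All moduli strictly greater than 1? Yes.
Verdict: Invertible.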